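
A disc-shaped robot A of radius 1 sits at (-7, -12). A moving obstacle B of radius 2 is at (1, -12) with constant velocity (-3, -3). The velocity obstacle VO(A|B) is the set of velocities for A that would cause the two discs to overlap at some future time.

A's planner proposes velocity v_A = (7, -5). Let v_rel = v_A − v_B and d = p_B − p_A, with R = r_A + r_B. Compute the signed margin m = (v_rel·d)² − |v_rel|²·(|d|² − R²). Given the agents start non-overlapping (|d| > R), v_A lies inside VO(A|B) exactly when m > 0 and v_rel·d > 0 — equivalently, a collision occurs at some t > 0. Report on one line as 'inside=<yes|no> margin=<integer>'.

d = (8, 0),  |d|² = 64;  R = 1+2 = 3,  c = 64−3² = 55
v_rel = (10, -2),  |v_rel|² = 104;  v_rel·d = (10)·(8) + (-2)·(0) = 80
104·t² − 160·t + 55 = 0  ⇒  m = 80² − 104·55 = 680
m = 680 > 0,  v_rel·d = 80 > 0  ⇒  inside

inside=yes margin=680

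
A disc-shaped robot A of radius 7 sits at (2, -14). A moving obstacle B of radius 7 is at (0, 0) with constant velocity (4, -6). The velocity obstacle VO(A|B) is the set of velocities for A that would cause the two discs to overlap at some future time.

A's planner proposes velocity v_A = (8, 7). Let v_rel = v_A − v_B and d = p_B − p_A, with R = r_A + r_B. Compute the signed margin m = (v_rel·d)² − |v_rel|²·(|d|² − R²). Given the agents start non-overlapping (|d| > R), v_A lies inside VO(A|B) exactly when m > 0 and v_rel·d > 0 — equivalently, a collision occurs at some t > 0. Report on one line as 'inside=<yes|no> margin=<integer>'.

d = (-2, 14),  |d|² = 200;  R = 7+7 = 14,  c = 200−14² = 4
v_rel = (4, 13),  |v_rel|² = 185;  v_rel·d = (4)·(-2) + (13)·(14) = 174
185·t² − 348·t + 4 = 0  ⇒  m = 174² − 185·4 = 29536
m = 29536 > 0,  v_rel·d = 174 > 0  ⇒  inside

inside=yes margin=29536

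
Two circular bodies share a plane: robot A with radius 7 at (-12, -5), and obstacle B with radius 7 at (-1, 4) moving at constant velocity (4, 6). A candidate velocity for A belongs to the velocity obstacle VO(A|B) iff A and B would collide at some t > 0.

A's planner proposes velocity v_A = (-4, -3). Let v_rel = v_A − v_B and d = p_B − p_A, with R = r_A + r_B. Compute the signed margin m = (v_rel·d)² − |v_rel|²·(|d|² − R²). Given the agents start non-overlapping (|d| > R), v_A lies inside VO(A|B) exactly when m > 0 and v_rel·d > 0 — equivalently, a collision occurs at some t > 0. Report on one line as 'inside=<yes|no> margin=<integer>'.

d = (11, 9),  |d|² = 202;  R = 7+7 = 14,  c = 202−14² = 6
v_rel = (-8, -9),  |v_rel|² = 145;  v_rel·d = (-8)·(11) + (-9)·(9) = -169
145·t² + 338·t + 6 = 0  ⇒  m = (-169)² − 145·6 = 27691
m = 27691 > 0,  v_rel·d = -169 < 0  ⇒  outside

inside=no margin=27691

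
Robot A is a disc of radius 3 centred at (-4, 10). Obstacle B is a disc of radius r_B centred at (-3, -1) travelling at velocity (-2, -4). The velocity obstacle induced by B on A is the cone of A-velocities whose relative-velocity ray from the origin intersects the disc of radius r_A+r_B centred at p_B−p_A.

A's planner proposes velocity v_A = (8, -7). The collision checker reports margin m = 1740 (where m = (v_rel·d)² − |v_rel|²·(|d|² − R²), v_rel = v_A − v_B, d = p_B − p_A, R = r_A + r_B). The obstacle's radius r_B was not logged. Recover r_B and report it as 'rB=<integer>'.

m = 1740
d = (1, -11);  v_rel = (10, -3),  |v_rel|² = 109
v_rel×d = (10)·(-11) − (-3)·(1) = -107
since m = R²·109 − (-107)²:  R² = (11449 + 1740) / 109 = 121
R = √121 = 11  ⇒  r_B = 11 − 3 = 8

rB=8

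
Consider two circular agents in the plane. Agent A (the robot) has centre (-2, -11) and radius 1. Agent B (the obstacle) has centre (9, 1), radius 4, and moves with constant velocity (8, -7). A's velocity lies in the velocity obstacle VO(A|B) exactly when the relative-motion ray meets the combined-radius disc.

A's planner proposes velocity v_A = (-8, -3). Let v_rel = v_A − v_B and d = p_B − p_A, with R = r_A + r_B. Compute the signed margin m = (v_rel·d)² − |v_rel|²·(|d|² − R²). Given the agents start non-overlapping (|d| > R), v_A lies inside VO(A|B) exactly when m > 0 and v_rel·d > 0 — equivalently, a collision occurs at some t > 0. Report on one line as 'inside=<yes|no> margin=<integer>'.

d = (11, 12),  |d|² = 265;  R = 1+4 = 5,  c = 265−5² = 240
v_rel = (-16, 4),  |v_rel|² = 272;  v_rel·d = (-16)·(11) + (4)·(12) = -128
272·t² + 256·t + 240 = 0  ⇒  m = (-128)² − 272·240 = -48896
m = -48896 < 0,  v_rel·d = -128 < 0  ⇒  outside

inside=no margin=-48896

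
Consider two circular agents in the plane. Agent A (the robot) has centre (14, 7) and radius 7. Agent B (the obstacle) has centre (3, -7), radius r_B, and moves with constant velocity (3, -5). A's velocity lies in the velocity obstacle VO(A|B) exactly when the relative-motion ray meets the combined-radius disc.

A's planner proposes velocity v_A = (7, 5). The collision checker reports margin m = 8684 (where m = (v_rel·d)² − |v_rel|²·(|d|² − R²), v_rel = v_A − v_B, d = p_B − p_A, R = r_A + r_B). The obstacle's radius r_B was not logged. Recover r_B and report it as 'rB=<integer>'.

m = 8684
d = (-11, -14);  v_rel = (4, 10),  |v_rel|² = 116
v_rel×d = (4)·(-14) − (10)·(-11) = 54
since m = R²·116 − 54²:  R² = (2916 + 8684) / 116 = 100
R = √100 = 10  ⇒  r_B = 10 − 7 = 3

rB=3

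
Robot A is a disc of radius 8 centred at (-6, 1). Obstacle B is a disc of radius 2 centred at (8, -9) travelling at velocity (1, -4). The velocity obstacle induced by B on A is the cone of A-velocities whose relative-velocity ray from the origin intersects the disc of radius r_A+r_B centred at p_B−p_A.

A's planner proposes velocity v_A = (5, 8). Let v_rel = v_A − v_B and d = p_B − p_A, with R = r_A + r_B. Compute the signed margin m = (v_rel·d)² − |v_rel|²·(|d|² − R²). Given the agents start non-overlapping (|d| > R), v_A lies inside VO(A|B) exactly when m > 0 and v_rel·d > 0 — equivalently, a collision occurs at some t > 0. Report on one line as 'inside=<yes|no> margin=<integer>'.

d = (14, -10),  |d|² = 296;  R = 8+2 = 10,  c = 296−10² = 196
v_rel = (4, 12),  |v_rel|² = 160;  v_rel·d = (4)·(14) + (12)·(-10) = -64
160·t² + 128·t + 196 = 0  ⇒  m = (-64)² − 160·196 = -27264
m = -27264 < 0,  v_rel·d = -64 < 0  ⇒  outside

inside=no margin=-27264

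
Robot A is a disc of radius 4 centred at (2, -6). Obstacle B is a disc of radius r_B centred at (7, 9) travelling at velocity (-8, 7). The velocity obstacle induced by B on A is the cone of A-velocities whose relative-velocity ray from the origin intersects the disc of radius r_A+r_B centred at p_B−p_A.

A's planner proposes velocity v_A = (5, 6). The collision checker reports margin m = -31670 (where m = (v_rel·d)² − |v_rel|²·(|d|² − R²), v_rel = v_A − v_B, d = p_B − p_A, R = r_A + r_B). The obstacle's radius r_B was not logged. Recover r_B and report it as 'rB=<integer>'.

m = -31670
d = (5, 15);  v_rel = (13, -1),  |v_rel|² = 170
v_rel×d = (13)·(15) − (-1)·(5) = 200
since m = R²·170 − 200²:  R² = (40000 + -31670) / 170 = 49
R = √49 = 7  ⇒  r_B = 7 − 4 = 3

rB=3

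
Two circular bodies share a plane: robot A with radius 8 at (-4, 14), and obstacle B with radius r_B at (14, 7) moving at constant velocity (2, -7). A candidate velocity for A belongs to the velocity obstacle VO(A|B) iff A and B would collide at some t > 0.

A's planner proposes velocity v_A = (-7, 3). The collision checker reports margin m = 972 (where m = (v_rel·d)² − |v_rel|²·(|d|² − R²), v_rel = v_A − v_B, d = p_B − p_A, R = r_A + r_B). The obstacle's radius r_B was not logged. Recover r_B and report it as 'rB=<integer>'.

m = 972
d = (18, -7);  v_rel = (-9, 10),  |v_rel|² = 181
v_rel×d = (-9)·(-7) − (10)·(18) = -117
since m = R²·181 − (-117)²:  R² = (13689 + 972) / 181 = 81
R = √81 = 9  ⇒  r_B = 9 − 8 = 1

rB=1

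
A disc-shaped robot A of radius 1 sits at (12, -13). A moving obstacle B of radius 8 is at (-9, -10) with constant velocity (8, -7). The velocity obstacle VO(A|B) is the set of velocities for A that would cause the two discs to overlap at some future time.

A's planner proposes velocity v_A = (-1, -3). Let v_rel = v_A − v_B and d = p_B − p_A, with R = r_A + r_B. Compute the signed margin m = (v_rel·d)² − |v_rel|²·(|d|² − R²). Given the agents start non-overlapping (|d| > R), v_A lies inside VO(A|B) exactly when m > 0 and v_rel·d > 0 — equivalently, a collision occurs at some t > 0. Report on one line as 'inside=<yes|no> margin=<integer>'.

d = (-21, 3),  |d|² = 450;  R = 1+8 = 9,  c = 450−9² = 369
v_rel = (-9, 4),  |v_rel|² = 97;  v_rel·d = (-9)·(-21) + (4)·(3) = 201
97·t² − 402·t + 369 = 0  ⇒  m = 201² − 97·369 = 4608
m = 4608 > 0,  v_rel·d = 201 > 0  ⇒  inside

inside=yes margin=4608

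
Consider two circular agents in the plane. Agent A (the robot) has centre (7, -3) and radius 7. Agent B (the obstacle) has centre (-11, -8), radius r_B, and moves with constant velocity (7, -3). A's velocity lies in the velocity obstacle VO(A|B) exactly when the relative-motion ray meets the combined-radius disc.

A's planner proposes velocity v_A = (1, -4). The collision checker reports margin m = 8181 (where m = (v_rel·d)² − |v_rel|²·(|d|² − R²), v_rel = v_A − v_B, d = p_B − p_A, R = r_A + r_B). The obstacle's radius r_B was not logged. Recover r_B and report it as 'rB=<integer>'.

m = 8181
d = (-18, -5);  v_rel = (-6, -1),  |v_rel|² = 37
v_rel×d = (-6)·(-5) − (-1)·(-18) = 12
since m = R²·37 − 12²:  R² = (144 + 8181) / 37 = 225
R = √225 = 15  ⇒  r_B = 15 − 7 = 8

rB=8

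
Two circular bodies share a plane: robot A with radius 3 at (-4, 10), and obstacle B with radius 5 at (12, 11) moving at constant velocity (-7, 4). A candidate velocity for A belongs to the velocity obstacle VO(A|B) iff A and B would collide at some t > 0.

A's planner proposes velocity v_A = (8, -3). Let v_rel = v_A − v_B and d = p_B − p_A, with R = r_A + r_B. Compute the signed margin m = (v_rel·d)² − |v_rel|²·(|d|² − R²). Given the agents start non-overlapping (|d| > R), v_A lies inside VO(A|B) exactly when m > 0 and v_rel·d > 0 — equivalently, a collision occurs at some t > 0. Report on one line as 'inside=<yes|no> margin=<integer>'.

d = (16, 1),  |d|² = 257;  R = 3+5 = 8,  c = 257−8² = 193
v_rel = (15, -7),  |v_rel|² = 274;  v_rel·d = (15)·(16) + (-7)·(1) = 233
274·t² − 466·t + 193 = 0  ⇒  m = 233² − 274·193 = 1407
m = 1407 > 0,  v_rel·d = 233 > 0  ⇒  inside

inside=yes margin=1407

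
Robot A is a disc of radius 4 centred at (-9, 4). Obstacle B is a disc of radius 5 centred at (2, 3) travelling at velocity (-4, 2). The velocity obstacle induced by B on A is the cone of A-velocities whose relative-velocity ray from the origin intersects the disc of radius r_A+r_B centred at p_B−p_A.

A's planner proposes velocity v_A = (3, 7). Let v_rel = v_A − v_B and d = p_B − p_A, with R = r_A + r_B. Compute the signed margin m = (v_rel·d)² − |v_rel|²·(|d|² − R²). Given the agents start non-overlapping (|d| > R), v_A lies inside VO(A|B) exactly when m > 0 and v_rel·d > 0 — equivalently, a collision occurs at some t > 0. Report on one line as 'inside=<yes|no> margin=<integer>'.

d = (11, -1),  |d|² = 122;  R = 4+5 = 9,  c = 122−9² = 41
v_rel = (7, 5),  |v_rel|² = 74;  v_rel·d = (7)·(11) + (5)·(-1) = 72
74·t² − 144·t + 41 = 0  ⇒  m = 72² − 74·41 = 2150
m = 2150 > 0,  v_rel·d = 72 > 0  ⇒  inside

inside=yes margin=2150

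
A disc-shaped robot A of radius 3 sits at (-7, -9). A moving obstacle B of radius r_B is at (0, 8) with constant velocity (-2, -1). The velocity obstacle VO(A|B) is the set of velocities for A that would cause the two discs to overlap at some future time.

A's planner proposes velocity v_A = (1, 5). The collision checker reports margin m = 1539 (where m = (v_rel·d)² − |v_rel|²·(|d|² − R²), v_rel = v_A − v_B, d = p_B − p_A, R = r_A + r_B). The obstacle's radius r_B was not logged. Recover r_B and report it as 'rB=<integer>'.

m = 1539
d = (7, 17);  v_rel = (3, 6),  |v_rel|² = 45
v_rel×d = (3)·(17) − (6)·(7) = 9
since m = R²·45 − 9²:  R² = (81 + 1539) / 45 = 36
R = √36 = 6  ⇒  r_B = 6 − 3 = 3

rB=3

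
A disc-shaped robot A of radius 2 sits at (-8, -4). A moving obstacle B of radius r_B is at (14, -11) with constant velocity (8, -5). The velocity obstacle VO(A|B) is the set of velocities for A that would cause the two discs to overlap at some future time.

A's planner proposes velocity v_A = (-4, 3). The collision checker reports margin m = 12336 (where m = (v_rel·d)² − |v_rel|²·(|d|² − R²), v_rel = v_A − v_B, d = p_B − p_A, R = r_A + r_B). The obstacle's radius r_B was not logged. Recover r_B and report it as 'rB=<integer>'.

m = 12336
d = (22, -7);  v_rel = (-12, 8),  |v_rel|² = 208
v_rel×d = (-12)·(-7) − (8)·(22) = -92
since m = R²·208 − (-92)²:  R² = (8464 + 12336) / 208 = 100
R = √100 = 10  ⇒  r_B = 10 − 2 = 8

rB=8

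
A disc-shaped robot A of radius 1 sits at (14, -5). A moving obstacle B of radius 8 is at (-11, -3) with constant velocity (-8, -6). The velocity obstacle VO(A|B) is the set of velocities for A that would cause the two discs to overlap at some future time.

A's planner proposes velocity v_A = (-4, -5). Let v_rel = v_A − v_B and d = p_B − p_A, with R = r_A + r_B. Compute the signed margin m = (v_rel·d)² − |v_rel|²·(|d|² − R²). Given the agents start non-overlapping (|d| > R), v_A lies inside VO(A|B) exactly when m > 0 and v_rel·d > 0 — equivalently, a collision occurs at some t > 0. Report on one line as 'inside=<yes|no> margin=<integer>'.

d = (-25, 2),  |d|² = 629;  R = 1+8 = 9,  c = 629−9² = 548
v_rel = (4, 1),  |v_rel|² = 17;  v_rel·d = (4)·(-25) + (1)·(2) = -98
17·t² + 196·t + 548 = 0  ⇒  m = (-98)² − 17·548 = 288
m = 288 > 0,  v_rel·d = -98 < 0  ⇒  outside

inside=no margin=288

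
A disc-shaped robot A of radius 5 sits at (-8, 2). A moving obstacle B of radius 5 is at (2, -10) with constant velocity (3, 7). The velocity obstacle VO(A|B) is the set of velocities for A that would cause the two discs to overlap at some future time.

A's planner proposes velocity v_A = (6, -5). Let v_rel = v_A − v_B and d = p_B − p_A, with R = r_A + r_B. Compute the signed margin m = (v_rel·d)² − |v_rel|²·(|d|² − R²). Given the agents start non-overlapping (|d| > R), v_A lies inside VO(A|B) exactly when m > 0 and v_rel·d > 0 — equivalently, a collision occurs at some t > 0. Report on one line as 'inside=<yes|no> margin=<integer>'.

d = (10, -12),  |d|² = 244;  R = 5+5 = 10,  c = 244−10² = 144
v_rel = (3, -12),  |v_rel|² = 153;  v_rel·d = (3)·(10) + (-12)·(-12) = 174
153·t² − 348·t + 144 = 0  ⇒  m = 174² − 153·144 = 8244
m = 8244 > 0,  v_rel·d = 174 > 0  ⇒  inside

inside=yes margin=8244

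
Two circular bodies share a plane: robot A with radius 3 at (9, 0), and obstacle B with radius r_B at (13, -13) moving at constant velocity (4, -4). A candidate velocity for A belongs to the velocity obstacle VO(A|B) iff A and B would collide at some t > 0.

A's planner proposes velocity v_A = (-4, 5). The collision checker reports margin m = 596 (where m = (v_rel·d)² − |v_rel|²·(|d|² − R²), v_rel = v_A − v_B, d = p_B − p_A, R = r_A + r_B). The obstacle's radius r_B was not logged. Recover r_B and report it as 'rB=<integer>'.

m = 596
d = (4, -13);  v_rel = (-8, 9),  |v_rel|² = 145
v_rel×d = (-8)·(-13) − (9)·(4) = 68
since m = R²·145 − 68²:  R² = (4624 + 596) / 145 = 36
R = √36 = 6  ⇒  r_B = 6 − 3 = 3

rB=3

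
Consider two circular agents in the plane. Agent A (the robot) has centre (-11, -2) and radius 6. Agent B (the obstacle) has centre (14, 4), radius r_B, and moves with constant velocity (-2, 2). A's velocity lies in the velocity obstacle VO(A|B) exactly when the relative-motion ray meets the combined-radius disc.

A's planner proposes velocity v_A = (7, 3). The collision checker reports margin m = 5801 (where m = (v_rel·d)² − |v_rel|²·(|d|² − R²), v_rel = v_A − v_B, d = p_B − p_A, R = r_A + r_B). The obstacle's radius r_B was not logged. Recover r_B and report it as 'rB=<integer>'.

m = 5801
d = (25, 6);  v_rel = (9, 1),  |v_rel|² = 82
v_rel×d = (9)·(6) − (1)·(25) = 29
since m = R²·82 − 29²:  R² = (841 + 5801) / 82 = 81
R = √81 = 9  ⇒  r_B = 9 − 6 = 3

rB=3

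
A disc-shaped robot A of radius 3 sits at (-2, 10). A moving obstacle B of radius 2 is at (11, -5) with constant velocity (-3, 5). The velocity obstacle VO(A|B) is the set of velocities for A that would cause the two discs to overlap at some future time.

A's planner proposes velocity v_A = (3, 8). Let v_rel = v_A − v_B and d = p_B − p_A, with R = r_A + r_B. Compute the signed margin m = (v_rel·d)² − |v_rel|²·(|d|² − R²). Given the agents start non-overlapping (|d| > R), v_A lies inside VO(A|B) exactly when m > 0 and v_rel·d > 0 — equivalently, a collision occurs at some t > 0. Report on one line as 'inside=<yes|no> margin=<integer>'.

d = (13, -15),  |d|² = 394;  R = 3+2 = 5,  c = 394−5² = 369
v_rel = (6, 3),  |v_rel|² = 45;  v_rel·d = (6)·(13) + (3)·(-15) = 33
45·t² − 66·t + 369 = 0  ⇒  m = 33² − 45·369 = -15516
m = -15516 < 0,  v_rel·d = 33 > 0  ⇒  outside

inside=no margin=-15516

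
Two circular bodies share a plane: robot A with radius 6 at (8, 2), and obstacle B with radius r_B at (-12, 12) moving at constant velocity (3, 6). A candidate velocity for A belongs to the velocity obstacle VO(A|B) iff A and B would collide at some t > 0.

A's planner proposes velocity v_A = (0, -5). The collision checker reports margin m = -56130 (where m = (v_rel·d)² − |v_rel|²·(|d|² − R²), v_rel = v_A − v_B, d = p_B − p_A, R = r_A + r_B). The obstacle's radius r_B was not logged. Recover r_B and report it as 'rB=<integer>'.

m = -56130
d = (-20, 10);  v_rel = (-3, -11),  |v_rel|² = 130
v_rel×d = (-3)·(10) − (-11)·(-20) = -250
since m = R²·130 − (-250)²:  R² = (62500 + -56130) / 130 = 49
R = √49 = 7  ⇒  r_B = 7 − 6 = 1

rB=1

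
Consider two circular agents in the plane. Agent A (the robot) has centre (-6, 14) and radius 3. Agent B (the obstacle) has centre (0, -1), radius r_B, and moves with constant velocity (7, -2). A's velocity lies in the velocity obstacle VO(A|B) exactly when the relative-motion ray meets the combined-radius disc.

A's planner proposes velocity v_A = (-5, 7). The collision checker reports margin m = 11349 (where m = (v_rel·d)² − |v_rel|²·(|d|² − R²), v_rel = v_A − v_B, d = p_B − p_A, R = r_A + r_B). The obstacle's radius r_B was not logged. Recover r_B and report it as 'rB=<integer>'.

m = 11349
d = (6, -15);  v_rel = (-12, 9),  |v_rel|² = 225
v_rel×d = (-12)·(-15) − (9)·(6) = 126
since m = R²·225 − 126²:  R² = (15876 + 11349) / 225 = 121
R = √121 = 11  ⇒  r_B = 11 − 3 = 8

rB=8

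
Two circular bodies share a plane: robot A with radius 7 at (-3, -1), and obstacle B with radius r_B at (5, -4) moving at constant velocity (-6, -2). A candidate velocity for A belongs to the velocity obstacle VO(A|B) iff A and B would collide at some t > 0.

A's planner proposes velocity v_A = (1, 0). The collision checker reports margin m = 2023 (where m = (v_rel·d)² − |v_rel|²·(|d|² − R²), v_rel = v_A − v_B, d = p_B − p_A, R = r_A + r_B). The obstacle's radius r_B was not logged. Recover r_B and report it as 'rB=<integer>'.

m = 2023
d = (8, -3);  v_rel = (7, 2),  |v_rel|² = 53
v_rel×d = (7)·(-3) − (2)·(8) = -37
since m = R²·53 − (-37)²:  R² = (1369 + 2023) / 53 = 64
R = √64 = 8  ⇒  r_B = 8 − 7 = 1

rB=1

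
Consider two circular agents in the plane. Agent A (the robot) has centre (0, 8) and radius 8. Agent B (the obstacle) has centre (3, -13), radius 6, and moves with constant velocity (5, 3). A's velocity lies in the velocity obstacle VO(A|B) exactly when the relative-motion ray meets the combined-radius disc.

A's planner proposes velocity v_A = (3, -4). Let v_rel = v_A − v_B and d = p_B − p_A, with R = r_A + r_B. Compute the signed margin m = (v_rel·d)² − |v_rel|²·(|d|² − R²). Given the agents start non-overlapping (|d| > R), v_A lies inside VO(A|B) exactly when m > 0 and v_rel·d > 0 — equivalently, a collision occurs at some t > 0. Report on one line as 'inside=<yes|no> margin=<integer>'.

d = (3, -21),  |d|² = 450;  R = 8+6 = 14,  c = 450−14² = 254
v_rel = (-2, -7),  |v_rel|² = 53;  v_rel·d = (-2)·(3) + (-7)·(-21) = 141
53·t² − 282·t + 254 = 0  ⇒  m = 141² − 53·254 = 6419
m = 6419 > 0,  v_rel·d = 141 > 0  ⇒  inside

inside=yes margin=6419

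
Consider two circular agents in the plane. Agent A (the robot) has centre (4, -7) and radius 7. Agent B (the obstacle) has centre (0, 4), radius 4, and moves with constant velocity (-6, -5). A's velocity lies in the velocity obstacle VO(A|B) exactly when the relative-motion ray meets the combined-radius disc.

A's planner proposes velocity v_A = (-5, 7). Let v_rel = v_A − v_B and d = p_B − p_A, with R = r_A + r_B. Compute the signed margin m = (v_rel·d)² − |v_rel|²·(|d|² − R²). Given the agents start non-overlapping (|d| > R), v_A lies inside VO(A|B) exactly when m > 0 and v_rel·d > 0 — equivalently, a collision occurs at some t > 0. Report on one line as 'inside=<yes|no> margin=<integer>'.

d = (-4, 11),  |d|² = 137;  R = 7+4 = 11,  c = 137−11² = 16
v_rel = (1, 12),  |v_rel|² = 145;  v_rel·d = (1)·(-4) + (12)·(11) = 128
145·t² − 256·t + 16 = 0  ⇒  m = 128² − 145·16 = 14064
m = 14064 > 0,  v_rel·d = 128 > 0  ⇒  inside

inside=yes margin=14064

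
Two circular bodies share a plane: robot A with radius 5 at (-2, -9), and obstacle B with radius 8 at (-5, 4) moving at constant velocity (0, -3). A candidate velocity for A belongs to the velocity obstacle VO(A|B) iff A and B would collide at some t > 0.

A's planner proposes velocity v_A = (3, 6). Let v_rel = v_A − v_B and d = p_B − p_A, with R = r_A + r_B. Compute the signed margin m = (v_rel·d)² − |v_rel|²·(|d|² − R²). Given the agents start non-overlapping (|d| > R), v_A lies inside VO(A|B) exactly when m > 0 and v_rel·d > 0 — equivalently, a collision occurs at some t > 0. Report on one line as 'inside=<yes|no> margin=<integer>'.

d = (-3, 13),  |d|² = 178;  R = 5+8 = 13,  c = 178−13² = 9
v_rel = (3, 9),  |v_rel|² = 90;  v_rel·d = (3)·(-3) + (9)·(13) = 108
90·t² − 216·t + 9 = 0  ⇒  m = 108² − 90·9 = 10854
m = 10854 > 0,  v_rel·d = 108 > 0  ⇒  inside

inside=yes margin=10854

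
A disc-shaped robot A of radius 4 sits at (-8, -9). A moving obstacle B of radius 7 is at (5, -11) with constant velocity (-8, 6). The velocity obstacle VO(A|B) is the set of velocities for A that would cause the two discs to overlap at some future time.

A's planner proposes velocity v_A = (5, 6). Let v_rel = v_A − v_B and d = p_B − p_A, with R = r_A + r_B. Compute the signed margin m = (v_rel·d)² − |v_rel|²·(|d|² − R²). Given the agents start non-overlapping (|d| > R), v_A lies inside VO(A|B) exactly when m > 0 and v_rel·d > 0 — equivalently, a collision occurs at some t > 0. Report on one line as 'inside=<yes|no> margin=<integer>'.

d = (13, -2),  |d|² = 173;  R = 4+7 = 11,  c = 173−11² = 52
v_rel = (13, 0),  |v_rel|² = 169;  v_rel·d = (13)·(13) + (0)·(-2) = 169
169·t² − 338·t + 52 = 0  ⇒  m = 169² − 169·52 = 19773
m = 19773 > 0,  v_rel·d = 169 > 0  ⇒  inside

inside=yes margin=19773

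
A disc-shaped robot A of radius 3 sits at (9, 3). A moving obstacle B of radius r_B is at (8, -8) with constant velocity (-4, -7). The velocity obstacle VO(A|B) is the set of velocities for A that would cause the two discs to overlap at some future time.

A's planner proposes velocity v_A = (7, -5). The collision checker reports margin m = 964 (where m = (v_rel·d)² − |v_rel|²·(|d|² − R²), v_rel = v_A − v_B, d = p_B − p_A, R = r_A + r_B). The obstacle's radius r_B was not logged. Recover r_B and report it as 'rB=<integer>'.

m = 964
d = (-1, -11);  v_rel = (11, 2),  |v_rel|² = 125
v_rel×d = (11)·(-11) − (2)·(-1) = -119
since m = R²·125 − (-119)²:  R² = (14161 + 964) / 125 = 121
R = √121 = 11  ⇒  r_B = 11 − 3 = 8

rB=8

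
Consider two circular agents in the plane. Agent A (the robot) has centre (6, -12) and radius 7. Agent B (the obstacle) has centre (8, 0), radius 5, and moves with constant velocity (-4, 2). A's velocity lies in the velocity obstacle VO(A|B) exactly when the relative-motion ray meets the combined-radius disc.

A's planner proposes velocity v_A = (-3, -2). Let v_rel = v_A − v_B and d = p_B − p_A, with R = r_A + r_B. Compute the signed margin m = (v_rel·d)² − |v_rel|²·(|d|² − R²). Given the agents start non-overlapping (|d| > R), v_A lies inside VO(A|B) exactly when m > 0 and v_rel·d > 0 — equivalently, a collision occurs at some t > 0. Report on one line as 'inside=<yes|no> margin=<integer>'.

d = (2, 12),  |d|² = 148;  R = 7+5 = 12,  c = 148−12² = 4
v_rel = (1, -4),  |v_rel|² = 17;  v_rel·d = (1)·(2) + (-4)·(12) = -46
17·t² + 92·t + 4 = 0  ⇒  m = (-46)² − 17·4 = 2048
m = 2048 > 0,  v_rel·d = -46 < 0  ⇒  outside

inside=no margin=2048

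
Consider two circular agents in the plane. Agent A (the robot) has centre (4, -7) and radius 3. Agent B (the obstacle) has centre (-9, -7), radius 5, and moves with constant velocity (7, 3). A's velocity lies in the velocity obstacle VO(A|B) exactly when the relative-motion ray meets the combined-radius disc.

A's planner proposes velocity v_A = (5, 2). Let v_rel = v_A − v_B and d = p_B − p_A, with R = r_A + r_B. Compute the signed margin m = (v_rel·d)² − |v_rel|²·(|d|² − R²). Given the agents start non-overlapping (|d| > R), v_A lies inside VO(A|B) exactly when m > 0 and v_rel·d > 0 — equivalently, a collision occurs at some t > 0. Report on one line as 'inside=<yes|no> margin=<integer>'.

d = (-13, 0),  |d|² = 169;  R = 3+5 = 8,  c = 169−8² = 105
v_rel = (-2, -1),  |v_rel|² = 5;  v_rel·d = (-2)·(-13) + (-1)·(0) = 26
5·t² − 52·t + 105 = 0  ⇒  m = 26² − 5·105 = 151
m = 151 > 0,  v_rel·d = 26 > 0  ⇒  inside

inside=yes margin=151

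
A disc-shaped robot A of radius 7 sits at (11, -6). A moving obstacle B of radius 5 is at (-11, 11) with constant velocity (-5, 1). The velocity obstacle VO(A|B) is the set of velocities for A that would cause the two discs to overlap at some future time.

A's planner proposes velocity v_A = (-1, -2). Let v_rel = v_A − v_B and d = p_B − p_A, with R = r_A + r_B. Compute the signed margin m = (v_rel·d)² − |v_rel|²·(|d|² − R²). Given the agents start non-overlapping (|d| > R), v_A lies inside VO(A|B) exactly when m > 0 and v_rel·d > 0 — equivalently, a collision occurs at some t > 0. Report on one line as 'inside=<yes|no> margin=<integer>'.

d = (-22, 17),  |d|² = 773;  R = 7+5 = 12,  c = 773−12² = 629
v_rel = (4, -3),  |v_rel|² = 25;  v_rel·d = (4)·(-22) + (-3)·(17) = -139
25·t² + 278·t + 629 = 0  ⇒  m = (-139)² − 25·629 = 3596
m = 3596 > 0,  v_rel·d = -139 < 0  ⇒  outside

inside=no margin=3596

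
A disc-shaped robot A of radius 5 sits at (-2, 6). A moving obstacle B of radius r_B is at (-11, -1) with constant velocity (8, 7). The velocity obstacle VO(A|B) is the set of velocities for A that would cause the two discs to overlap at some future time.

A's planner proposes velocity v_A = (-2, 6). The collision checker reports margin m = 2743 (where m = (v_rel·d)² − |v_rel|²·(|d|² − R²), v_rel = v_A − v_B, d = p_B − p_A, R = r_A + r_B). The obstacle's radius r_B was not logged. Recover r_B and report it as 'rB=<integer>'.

m = 2743
d = (-9, -7);  v_rel = (-10, -1),  |v_rel|² = 101
v_rel×d = (-10)·(-7) − (-1)·(-9) = 61
since m = R²·101 − 61²:  R² = (3721 + 2743) / 101 = 64
R = √64 = 8  ⇒  r_B = 8 − 5 = 3

rB=3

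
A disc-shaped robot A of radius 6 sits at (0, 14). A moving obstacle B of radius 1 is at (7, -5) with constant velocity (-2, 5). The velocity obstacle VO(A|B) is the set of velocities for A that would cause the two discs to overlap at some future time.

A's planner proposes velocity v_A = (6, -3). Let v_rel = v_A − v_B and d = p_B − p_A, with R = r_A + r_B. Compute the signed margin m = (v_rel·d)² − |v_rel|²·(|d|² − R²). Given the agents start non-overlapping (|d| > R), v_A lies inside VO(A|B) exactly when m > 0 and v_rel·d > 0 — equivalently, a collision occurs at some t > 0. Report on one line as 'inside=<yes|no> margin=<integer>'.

d = (7, -19),  |d|² = 410;  R = 6+1 = 7,  c = 410−7² = 361
v_rel = (8, -8),  |v_rel|² = 128;  v_rel·d = (8)·(7) + (-8)·(-19) = 208
128·t² − 416·t + 361 = 0  ⇒  m = 208² − 128·361 = -2944
m = -2944 < 0,  v_rel·d = 208 > 0  ⇒  outside

inside=no margin=-2944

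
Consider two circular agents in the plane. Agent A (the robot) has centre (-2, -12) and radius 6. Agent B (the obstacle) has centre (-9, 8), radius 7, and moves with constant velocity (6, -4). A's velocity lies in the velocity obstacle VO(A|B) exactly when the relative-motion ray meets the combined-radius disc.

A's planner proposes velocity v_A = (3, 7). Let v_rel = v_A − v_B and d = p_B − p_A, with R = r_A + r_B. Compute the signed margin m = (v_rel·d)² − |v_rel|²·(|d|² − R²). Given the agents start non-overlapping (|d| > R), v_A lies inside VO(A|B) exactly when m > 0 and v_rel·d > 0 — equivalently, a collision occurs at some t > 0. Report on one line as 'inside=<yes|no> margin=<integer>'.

d = (-7, 20),  |d|² = 449;  R = 6+7 = 13,  c = 449−13² = 280
v_rel = (-3, 11),  |v_rel|² = 130;  v_rel·d = (-3)·(-7) + (11)·(20) = 241
130·t² − 482·t + 280 = 0  ⇒  m = 241² − 130·280 = 21681
m = 21681 > 0,  v_rel·d = 241 > 0  ⇒  inside

inside=yes margin=21681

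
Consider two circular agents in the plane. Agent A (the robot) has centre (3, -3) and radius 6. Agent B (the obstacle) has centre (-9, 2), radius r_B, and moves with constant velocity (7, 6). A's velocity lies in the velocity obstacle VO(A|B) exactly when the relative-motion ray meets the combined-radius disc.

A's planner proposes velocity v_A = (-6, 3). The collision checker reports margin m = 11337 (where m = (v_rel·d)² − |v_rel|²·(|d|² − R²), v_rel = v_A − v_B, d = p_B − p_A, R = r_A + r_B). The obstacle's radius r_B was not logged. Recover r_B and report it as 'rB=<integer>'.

m = 11337
d = (-12, 5);  v_rel = (-13, -3),  |v_rel|² = 178
v_rel×d = (-13)·(5) − (-3)·(-12) = -101
since m = R²·178 − (-101)²:  R² = (10201 + 11337) / 178 = 121
R = √121 = 11  ⇒  r_B = 11 − 6 = 5

rB=5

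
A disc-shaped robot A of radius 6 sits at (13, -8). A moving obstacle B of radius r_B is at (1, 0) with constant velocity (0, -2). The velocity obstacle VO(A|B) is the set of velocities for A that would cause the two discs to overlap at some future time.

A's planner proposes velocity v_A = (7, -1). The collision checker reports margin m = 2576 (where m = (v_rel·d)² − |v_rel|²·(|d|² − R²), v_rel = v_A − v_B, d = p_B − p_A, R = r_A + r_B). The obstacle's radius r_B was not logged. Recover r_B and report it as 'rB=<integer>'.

m = 2576
d = (-12, 8);  v_rel = (7, 1),  |v_rel|² = 50
v_rel×d = (7)·(8) − (1)·(-12) = 68
since m = R²·50 − 68²:  R² = (4624 + 2576) / 50 = 144
R = √144 = 12  ⇒  r_B = 12 − 6 = 6

rB=6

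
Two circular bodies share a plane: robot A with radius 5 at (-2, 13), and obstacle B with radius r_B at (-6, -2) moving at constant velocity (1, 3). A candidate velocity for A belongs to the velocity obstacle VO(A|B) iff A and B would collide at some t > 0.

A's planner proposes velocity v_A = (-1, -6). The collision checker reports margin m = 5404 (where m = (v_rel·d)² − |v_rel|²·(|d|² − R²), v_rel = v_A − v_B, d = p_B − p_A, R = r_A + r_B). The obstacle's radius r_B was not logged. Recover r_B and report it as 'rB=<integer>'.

m = 5404
d = (-4, -15);  v_rel = (-2, -9),  |v_rel|² = 85
v_rel×d = (-2)·(-15) − (-9)·(-4) = -6
since m = R²·85 − (-6)²:  R² = (36 + 5404) / 85 = 64
R = √64 = 8  ⇒  r_B = 8 − 5 = 3

rB=3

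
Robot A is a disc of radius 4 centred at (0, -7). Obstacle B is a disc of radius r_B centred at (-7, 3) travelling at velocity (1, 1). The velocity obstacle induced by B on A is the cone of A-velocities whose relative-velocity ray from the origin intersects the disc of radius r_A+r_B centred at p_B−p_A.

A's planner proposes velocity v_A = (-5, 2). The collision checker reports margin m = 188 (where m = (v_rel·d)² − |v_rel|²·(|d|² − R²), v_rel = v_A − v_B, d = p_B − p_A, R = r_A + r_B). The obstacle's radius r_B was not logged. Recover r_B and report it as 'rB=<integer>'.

m = 188
d = (-7, 10);  v_rel = (-6, 1),  |v_rel|² = 37
v_rel×d = (-6)·(10) − (1)·(-7) = -53
since m = R²·37 − (-53)²:  R² = (2809 + 188) / 37 = 81
R = √81 = 9  ⇒  r_B = 9 − 4 = 5

rB=5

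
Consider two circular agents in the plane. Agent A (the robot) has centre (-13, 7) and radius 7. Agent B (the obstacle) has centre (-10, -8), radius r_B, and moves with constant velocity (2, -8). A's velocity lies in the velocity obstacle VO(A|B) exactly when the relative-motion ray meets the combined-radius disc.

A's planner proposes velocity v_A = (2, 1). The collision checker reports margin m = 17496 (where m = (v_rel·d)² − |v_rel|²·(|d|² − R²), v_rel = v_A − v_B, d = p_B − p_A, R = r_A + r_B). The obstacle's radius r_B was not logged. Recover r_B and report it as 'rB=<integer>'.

m = 17496
d = (3, -15);  v_rel = (0, 9),  |v_rel|² = 81
v_rel×d = (0)·(-15) − (9)·(3) = -27
since m = R²·81 − (-27)²:  R² = (729 + 17496) / 81 = 225
R = √225 = 15  ⇒  r_B = 15 − 7 = 8

rB=8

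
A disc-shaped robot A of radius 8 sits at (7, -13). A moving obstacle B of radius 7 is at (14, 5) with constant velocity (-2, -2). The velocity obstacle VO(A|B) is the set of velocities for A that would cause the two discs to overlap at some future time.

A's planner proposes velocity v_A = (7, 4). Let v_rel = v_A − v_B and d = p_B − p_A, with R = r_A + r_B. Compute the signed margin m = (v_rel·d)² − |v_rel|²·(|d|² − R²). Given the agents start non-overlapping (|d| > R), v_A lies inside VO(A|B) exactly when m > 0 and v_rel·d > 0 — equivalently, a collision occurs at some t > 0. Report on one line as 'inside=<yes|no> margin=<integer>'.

d = (7, 18),  |d|² = 373;  R = 8+7 = 15,  c = 373−15² = 148
v_rel = (9, 6),  |v_rel|² = 117;  v_rel·d = (9)·(7) + (6)·(18) = 171
117·t² − 342·t + 148 = 0  ⇒  m = 171² − 117·148 = 11925
m = 11925 > 0,  v_rel·d = 171 > 0  ⇒  inside

inside=yes margin=11925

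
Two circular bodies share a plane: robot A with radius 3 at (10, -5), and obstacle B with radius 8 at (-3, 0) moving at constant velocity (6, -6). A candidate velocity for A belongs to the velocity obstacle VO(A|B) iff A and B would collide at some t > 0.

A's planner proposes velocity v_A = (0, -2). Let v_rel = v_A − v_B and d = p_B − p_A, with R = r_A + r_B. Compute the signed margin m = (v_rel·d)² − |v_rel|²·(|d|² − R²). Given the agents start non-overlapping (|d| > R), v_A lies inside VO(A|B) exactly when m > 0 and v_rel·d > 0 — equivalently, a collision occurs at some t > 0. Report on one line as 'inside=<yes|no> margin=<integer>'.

d = (-13, 5),  |d|² = 194;  R = 3+8 = 11,  c = 194−11² = 73
v_rel = (-6, 4),  |v_rel|² = 52;  v_rel·d = (-6)·(-13) + (4)·(5) = 98
52·t² − 196·t + 73 = 0  ⇒  m = 98² − 52·73 = 5808
m = 5808 > 0,  v_rel·d = 98 > 0  ⇒  inside

inside=yes margin=5808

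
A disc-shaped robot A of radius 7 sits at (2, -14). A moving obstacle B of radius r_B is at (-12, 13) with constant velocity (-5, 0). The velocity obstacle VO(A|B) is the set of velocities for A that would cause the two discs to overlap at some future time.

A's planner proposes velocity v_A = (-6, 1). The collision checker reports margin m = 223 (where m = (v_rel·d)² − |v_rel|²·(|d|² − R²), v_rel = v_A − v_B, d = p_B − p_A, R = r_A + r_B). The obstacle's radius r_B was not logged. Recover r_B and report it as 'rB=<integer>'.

m = 223
d = (-14, 27);  v_rel = (-1, 1),  |v_rel|² = 2
v_rel×d = (-1)·(27) − (1)·(-14) = -13
since m = R²·2 − (-13)²:  R² = (169 + 223) / 2 = 196
R = √196 = 14  ⇒  r_B = 14 − 7 = 7

rB=7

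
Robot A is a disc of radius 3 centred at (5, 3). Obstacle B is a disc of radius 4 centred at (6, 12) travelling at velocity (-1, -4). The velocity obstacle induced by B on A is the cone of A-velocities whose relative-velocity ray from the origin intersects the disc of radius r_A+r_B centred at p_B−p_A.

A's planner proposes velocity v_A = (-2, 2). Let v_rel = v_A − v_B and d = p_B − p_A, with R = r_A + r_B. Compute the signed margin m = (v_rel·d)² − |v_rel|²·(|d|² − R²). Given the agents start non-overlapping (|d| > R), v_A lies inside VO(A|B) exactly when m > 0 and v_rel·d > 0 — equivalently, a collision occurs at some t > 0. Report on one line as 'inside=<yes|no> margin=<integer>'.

d = (1, 9),  |d|² = 82;  R = 3+4 = 7,  c = 82−7² = 33
v_rel = (-1, 6),  |v_rel|² = 37;  v_rel·d = (-1)·(1) + (6)·(9) = 53
37·t² − 106·t + 33 = 0  ⇒  m = 53² − 37·33 = 1588
m = 1588 > 0,  v_rel·d = 53 > 0  ⇒  inside

inside=yes margin=1588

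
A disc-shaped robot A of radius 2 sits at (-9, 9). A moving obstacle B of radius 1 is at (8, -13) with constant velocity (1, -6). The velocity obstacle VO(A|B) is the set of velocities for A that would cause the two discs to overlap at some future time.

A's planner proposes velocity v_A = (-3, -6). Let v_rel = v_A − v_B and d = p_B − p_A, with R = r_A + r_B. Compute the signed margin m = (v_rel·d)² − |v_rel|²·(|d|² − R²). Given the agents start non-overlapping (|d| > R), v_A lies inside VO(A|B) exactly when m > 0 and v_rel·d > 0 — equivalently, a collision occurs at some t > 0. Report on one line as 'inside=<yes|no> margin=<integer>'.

d = (17, -22),  |d|² = 773;  R = 2+1 = 3,  c = 773−3² = 764
v_rel = (-4, 0),  |v_rel|² = 16;  v_rel·d = (-4)·(17) + (0)·(-22) = -68
16·t² + 136·t + 764 = 0  ⇒  m = (-68)² − 16·764 = -7600
m = -7600 < 0,  v_rel·d = -68 < 0  ⇒  outside

inside=no margin=-7600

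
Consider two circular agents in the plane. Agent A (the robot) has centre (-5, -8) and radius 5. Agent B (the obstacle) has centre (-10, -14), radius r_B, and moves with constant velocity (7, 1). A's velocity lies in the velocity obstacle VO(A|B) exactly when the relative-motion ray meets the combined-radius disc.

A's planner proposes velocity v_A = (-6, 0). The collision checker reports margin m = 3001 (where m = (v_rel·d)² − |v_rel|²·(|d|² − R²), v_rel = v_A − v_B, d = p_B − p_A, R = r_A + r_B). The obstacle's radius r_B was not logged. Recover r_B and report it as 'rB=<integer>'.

m = 3001
d = (-5, -6);  v_rel = (-13, -1),  |v_rel|² = 170
v_rel×d = (-13)·(-6) − (-1)·(-5) = 73
since m = R²·170 − 73²:  R² = (5329 + 3001) / 170 = 49
R = √49 = 7  ⇒  r_B = 7 − 5 = 2

rB=2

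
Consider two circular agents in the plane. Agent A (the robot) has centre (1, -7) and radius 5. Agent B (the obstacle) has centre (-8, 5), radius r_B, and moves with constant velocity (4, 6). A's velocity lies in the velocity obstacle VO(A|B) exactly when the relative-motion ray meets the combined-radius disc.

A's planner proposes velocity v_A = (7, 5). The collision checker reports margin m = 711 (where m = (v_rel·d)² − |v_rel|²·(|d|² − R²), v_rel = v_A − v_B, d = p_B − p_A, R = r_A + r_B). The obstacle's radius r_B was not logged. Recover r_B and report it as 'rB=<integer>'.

m = 711
d = (-9, 12);  v_rel = (3, -1),  |v_rel|² = 10
v_rel×d = (3)·(12) − (-1)·(-9) = 27
since m = R²·10 − 27²:  R² = (729 + 711) / 10 = 144
R = √144 = 12  ⇒  r_B = 12 − 5 = 7

rB=7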